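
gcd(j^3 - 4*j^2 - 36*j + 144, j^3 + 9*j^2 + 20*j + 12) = j + 6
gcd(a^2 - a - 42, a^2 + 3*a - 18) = a + 6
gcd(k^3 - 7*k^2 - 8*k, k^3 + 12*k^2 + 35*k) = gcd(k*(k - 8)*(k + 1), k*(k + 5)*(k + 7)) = k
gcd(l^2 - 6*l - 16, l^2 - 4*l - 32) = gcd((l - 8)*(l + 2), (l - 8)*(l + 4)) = l - 8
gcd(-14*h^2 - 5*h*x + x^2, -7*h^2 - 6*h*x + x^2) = -7*h + x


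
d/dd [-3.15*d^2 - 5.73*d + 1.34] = -6.3*d - 5.73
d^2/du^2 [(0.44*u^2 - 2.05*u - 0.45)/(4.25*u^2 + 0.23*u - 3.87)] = (-7.105427357601e-15*u^4 - 74.91645*u^3 - 5.34734999999999*u^2 - 204.9435*u - 5.320098)/(76.765625*u^6 + 12.463125*u^5 - 209.03115*u^4 - 22.685383*u^3 + 190.341306*u^2 + 10.334061*u - 57.960603)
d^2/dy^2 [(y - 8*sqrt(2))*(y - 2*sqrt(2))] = 2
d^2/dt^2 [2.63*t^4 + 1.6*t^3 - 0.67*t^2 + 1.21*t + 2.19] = 31.56*t^2 + 9.6*t - 1.34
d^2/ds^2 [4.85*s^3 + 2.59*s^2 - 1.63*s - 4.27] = 29.1*s + 5.18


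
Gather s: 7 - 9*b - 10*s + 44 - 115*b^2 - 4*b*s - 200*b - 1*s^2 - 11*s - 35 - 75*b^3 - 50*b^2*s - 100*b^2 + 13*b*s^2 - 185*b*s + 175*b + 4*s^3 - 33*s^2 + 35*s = -75*b^3 - 215*b^2 - 34*b + 4*s^3 + s^2*(13*b - 34) + s*(-50*b^2 - 189*b + 14) + 16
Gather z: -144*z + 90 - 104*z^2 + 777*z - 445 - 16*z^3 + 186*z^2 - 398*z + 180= -16*z^3 + 82*z^2 + 235*z - 175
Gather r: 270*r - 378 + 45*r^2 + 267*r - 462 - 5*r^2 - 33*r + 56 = 40*r^2 + 504*r - 784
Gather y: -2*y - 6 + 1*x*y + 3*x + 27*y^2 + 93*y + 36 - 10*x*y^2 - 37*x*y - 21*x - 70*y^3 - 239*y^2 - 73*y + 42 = -18*x - 70*y^3 + y^2*(-10*x - 212) + y*(18 - 36*x) + 72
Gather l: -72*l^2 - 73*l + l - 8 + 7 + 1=-72*l^2 - 72*l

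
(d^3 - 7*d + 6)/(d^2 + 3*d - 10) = (d^2 + 2*d - 3)/(d + 5)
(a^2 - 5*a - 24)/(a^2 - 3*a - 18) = (a - 8)/(a - 6)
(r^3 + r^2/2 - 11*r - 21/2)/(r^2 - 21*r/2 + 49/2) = (r^2 + 4*r + 3)/(r - 7)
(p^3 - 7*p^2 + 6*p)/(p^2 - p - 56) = p*(-p^2 + 7*p - 6)/(-p^2 + p + 56)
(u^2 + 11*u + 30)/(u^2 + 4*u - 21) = (u^2 + 11*u + 30)/(u^2 + 4*u - 21)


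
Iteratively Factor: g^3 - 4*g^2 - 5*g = (g - 5)*(g^2 + g) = (g - 5)*(g + 1)*(g)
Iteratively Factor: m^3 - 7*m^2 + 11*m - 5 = (m - 1)*(m^2 - 6*m + 5) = (m - 1)^2*(m - 5)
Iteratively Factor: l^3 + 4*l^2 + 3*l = (l)*(l^2 + 4*l + 3) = l*(l + 3)*(l + 1)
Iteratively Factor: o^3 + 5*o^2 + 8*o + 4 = (o + 2)*(o^2 + 3*o + 2) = (o + 1)*(o + 2)*(o + 2)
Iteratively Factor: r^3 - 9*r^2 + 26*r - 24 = (r - 3)*(r^2 - 6*r + 8) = (r - 3)*(r - 2)*(r - 4)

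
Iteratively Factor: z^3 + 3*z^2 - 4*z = (z + 4)*(z^2 - z) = z*(z + 4)*(z - 1)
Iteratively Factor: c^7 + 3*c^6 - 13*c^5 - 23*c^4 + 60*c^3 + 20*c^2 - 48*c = (c - 2)*(c^6 + 5*c^5 - 3*c^4 - 29*c^3 + 2*c^2 + 24*c) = (c - 2)^2*(c^5 + 7*c^4 + 11*c^3 - 7*c^2 - 12*c) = (c - 2)^2*(c - 1)*(c^4 + 8*c^3 + 19*c^2 + 12*c) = (c - 2)^2*(c - 1)*(c + 3)*(c^3 + 5*c^2 + 4*c) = (c - 2)^2*(c - 1)*(c + 3)*(c + 4)*(c^2 + c) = c*(c - 2)^2*(c - 1)*(c + 3)*(c + 4)*(c + 1)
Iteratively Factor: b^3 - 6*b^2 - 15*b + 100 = (b - 5)*(b^2 - b - 20) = (b - 5)^2*(b + 4)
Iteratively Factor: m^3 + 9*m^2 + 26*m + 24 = (m + 4)*(m^2 + 5*m + 6) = (m + 3)*(m + 4)*(m + 2)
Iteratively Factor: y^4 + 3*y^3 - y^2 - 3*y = (y + 1)*(y^3 + 2*y^2 - 3*y) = (y - 1)*(y + 1)*(y^2 + 3*y) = (y - 1)*(y + 1)*(y + 3)*(y)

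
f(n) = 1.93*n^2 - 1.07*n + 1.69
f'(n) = 3.86*n - 1.07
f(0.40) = 1.57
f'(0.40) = 0.47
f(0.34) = 1.55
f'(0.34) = 0.24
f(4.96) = 43.86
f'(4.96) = 18.08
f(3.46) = 21.09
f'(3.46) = 12.29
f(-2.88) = 20.78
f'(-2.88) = -12.19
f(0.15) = 1.57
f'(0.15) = -0.49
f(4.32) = 33.09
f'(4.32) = 15.61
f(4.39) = 34.19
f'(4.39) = 15.88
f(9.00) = 148.39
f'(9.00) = 33.67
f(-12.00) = 292.45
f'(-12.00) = -47.39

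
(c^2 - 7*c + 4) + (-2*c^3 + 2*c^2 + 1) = -2*c^3 + 3*c^2 - 7*c + 5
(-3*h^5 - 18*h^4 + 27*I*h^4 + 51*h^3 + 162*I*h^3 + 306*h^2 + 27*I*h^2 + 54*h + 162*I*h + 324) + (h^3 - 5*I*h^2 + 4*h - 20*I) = -3*h^5 - 18*h^4 + 27*I*h^4 + 52*h^3 + 162*I*h^3 + 306*h^2 + 22*I*h^2 + 58*h + 162*I*h + 324 - 20*I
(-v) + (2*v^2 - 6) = 2*v^2 - v - 6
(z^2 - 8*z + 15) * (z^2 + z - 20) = z^4 - 7*z^3 - 13*z^2 + 175*z - 300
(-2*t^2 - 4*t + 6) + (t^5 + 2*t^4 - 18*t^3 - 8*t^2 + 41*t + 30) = t^5 + 2*t^4 - 18*t^3 - 10*t^2 + 37*t + 36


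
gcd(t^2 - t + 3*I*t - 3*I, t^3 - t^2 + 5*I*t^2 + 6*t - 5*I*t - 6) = t - 1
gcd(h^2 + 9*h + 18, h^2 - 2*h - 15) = h + 3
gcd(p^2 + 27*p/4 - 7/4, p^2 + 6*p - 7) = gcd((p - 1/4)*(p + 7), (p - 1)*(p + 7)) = p + 7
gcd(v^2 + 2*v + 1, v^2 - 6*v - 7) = v + 1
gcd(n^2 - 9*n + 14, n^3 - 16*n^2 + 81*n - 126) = n - 7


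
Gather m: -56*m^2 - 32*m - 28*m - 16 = -56*m^2 - 60*m - 16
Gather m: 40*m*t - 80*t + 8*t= 40*m*t - 72*t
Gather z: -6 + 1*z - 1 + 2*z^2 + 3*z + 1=2*z^2 + 4*z - 6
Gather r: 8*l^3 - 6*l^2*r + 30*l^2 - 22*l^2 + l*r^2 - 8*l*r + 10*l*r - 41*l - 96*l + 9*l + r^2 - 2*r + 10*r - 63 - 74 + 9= 8*l^3 + 8*l^2 - 128*l + r^2*(l + 1) + r*(-6*l^2 + 2*l + 8) - 128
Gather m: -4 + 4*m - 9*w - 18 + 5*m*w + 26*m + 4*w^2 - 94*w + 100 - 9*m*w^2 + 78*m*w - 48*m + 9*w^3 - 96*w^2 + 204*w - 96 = m*(-9*w^2 + 83*w - 18) + 9*w^3 - 92*w^2 + 101*w - 18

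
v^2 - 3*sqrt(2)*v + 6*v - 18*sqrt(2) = (v + 6)*(v - 3*sqrt(2))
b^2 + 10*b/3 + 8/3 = (b + 4/3)*(b + 2)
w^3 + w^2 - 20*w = w*(w - 4)*(w + 5)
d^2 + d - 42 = (d - 6)*(d + 7)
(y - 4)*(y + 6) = y^2 + 2*y - 24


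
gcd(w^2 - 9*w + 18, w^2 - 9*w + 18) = w^2 - 9*w + 18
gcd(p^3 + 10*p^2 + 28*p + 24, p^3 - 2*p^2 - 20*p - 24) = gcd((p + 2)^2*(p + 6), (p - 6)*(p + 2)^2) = p^2 + 4*p + 4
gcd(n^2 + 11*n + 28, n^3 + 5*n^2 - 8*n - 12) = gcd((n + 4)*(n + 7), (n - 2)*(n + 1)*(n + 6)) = 1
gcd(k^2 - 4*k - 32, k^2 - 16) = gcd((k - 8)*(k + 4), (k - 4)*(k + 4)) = k + 4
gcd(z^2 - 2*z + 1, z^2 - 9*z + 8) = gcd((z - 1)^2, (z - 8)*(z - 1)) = z - 1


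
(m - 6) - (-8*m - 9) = 9*m + 3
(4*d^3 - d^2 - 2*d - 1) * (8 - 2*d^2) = -8*d^5 + 2*d^4 + 36*d^3 - 6*d^2 - 16*d - 8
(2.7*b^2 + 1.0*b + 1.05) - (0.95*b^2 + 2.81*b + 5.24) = 1.75*b^2 - 1.81*b - 4.19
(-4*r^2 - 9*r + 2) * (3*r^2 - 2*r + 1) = -12*r^4 - 19*r^3 + 20*r^2 - 13*r + 2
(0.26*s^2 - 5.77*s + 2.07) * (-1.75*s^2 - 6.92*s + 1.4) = -0.455*s^4 + 8.2983*s^3 + 36.6699*s^2 - 22.4024*s + 2.898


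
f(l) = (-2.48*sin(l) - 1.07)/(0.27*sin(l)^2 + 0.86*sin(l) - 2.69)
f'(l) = (-0.54*sin(l)*cos(l) - 0.86*cos(l))*(-2.48*sin(l) - 1.07)/(0.27*sin(l)^2 + 0.86*sin(l) - 2.69)^2 - 2.48*cos(l)/(0.27*sin(l)^2 + 0.86*sin(l) - 2.69) = (0.6696*sin(l)^2 + 0.5778*sin(l) + 7.5914)*cos(l)/(0.0729*sin(l)^4 + 0.4644*sin(l)^3 - 0.713*sin(l)^2 - 4.6268*sin(l) + 7.2361)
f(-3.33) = 0.61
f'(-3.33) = -1.20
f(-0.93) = -0.29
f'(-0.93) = 0.44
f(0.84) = 1.54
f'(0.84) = 1.55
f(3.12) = 0.42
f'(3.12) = -1.07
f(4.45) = -0.41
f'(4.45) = -0.19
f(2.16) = 1.75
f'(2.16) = -1.48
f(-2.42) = -0.18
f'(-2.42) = -0.57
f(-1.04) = -0.33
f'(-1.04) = 0.37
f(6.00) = 0.13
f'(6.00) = 0.85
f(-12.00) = 1.12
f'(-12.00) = 1.48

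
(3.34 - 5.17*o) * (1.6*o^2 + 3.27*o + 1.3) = -8.272*o^3 - 11.5619*o^2 + 4.2008*o + 4.342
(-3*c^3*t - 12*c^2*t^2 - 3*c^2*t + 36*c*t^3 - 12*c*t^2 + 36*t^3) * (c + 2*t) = -3*c^4*t - 18*c^3*t^2 - 3*c^3*t + 12*c^2*t^3 - 18*c^2*t^2 + 72*c*t^4 + 12*c*t^3 + 72*t^4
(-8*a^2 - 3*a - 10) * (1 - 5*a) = 40*a^3 + 7*a^2 + 47*a - 10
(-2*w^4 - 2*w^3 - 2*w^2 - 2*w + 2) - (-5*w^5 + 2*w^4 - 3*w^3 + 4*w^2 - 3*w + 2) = 5*w^5 - 4*w^4 + w^3 - 6*w^2 + w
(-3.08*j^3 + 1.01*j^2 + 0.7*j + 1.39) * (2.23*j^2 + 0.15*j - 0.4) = -6.8684*j^5 + 1.7903*j^4 + 2.9445*j^3 + 2.8007*j^2 - 0.0715*j - 0.556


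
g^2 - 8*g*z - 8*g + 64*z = (g - 8)*(g - 8*z)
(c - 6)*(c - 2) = c^2 - 8*c + 12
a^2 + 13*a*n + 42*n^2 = (a + 6*n)*(a + 7*n)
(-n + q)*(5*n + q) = -5*n^2 + 4*n*q + q^2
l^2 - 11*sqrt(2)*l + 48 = (l - 8*sqrt(2))*(l - 3*sqrt(2))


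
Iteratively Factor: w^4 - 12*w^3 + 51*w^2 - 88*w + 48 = (w - 4)*(w^3 - 8*w^2 + 19*w - 12) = (w - 4)*(w - 3)*(w^2 - 5*w + 4) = (w - 4)^2*(w - 3)*(w - 1)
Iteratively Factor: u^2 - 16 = (u - 4)*(u + 4)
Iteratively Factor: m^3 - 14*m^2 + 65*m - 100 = (m - 5)*(m^2 - 9*m + 20) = (m - 5)*(m - 4)*(m - 5)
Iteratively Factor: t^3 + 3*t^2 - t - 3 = (t + 3)*(t^2 - 1) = (t - 1)*(t + 3)*(t + 1)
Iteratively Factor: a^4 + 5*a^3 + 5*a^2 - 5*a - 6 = (a + 3)*(a^3 + 2*a^2 - a - 2) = (a + 2)*(a + 3)*(a^2 - 1) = (a + 1)*(a + 2)*(a + 3)*(a - 1)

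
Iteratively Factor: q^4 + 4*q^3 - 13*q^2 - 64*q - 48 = (q + 3)*(q^3 + q^2 - 16*q - 16) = (q - 4)*(q + 3)*(q^2 + 5*q + 4) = (q - 4)*(q + 1)*(q + 3)*(q + 4)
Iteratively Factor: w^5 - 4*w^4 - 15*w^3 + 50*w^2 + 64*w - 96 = (w + 3)*(w^4 - 7*w^3 + 6*w^2 + 32*w - 32) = (w - 4)*(w + 3)*(w^3 - 3*w^2 - 6*w + 8) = (w - 4)^2*(w + 3)*(w^2 + w - 2) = (w - 4)^2*(w + 2)*(w + 3)*(w - 1)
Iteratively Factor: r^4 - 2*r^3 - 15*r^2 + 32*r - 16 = (r - 1)*(r^3 - r^2 - 16*r + 16) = (r - 1)^2*(r^2 - 16) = (r - 1)^2*(r + 4)*(r - 4)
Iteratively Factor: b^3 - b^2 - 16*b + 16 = (b - 1)*(b^2 - 16) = (b - 1)*(b + 4)*(b - 4)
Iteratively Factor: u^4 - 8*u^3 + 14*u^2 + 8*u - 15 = (u - 3)*(u^3 - 5*u^2 - u + 5) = (u - 3)*(u - 1)*(u^2 - 4*u - 5) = (u - 5)*(u - 3)*(u - 1)*(u + 1)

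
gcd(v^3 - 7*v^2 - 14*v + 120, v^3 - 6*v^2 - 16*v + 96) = v^2 - 2*v - 24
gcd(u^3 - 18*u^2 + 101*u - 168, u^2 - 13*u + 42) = u - 7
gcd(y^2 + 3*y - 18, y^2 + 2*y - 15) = y - 3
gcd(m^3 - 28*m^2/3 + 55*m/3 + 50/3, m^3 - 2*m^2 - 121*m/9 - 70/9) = m^2 - 13*m/3 - 10/3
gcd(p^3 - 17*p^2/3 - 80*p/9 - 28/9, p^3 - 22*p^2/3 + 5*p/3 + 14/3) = p^2 - 19*p/3 - 14/3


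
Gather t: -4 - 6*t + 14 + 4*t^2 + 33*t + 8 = 4*t^2 + 27*t + 18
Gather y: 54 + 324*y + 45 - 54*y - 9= 270*y + 90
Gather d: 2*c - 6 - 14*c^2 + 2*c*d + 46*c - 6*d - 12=-14*c^2 + 48*c + d*(2*c - 6) - 18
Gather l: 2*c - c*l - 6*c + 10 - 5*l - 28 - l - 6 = -4*c + l*(-c - 6) - 24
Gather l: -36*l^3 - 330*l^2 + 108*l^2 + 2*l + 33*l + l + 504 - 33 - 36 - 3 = -36*l^3 - 222*l^2 + 36*l + 432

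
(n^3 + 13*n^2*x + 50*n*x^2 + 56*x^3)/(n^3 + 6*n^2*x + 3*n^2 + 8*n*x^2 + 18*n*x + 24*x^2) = (n + 7*x)/(n + 3)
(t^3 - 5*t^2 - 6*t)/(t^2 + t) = t - 6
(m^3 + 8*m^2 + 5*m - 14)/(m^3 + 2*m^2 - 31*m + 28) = (m + 2)/(m - 4)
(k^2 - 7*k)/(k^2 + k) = (k - 7)/(k + 1)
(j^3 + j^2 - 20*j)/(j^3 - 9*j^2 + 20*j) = (j + 5)/(j - 5)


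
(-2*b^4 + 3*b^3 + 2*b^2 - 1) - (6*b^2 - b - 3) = -2*b^4 + 3*b^3 - 4*b^2 + b + 2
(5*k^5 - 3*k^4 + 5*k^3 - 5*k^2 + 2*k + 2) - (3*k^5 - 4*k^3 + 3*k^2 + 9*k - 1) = 2*k^5 - 3*k^4 + 9*k^3 - 8*k^2 - 7*k + 3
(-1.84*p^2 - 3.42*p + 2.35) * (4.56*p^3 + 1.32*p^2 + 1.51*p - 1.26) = -8.3904*p^5 - 18.024*p^4 + 3.4232*p^3 + 0.2562*p^2 + 7.8577*p - 2.961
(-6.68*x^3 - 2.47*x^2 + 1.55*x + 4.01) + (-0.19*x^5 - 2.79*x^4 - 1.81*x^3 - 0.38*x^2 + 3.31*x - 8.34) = -0.19*x^5 - 2.79*x^4 - 8.49*x^3 - 2.85*x^2 + 4.86*x - 4.33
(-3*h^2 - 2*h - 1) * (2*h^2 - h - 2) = -6*h^4 - h^3 + 6*h^2 + 5*h + 2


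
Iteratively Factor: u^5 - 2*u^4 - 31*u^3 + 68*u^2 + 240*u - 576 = (u - 4)*(u^4 + 2*u^3 - 23*u^2 - 24*u + 144) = (u - 4)*(u - 3)*(u^3 + 5*u^2 - 8*u - 48) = (u - 4)*(u - 3)^2*(u^2 + 8*u + 16) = (u - 4)*(u - 3)^2*(u + 4)*(u + 4)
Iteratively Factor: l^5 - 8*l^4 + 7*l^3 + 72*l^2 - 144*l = (l - 4)*(l^4 - 4*l^3 - 9*l^2 + 36*l) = l*(l - 4)*(l^3 - 4*l^2 - 9*l + 36) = l*(l - 4)^2*(l^2 - 9) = l*(l - 4)^2*(l + 3)*(l - 3)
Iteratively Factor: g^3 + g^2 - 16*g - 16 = (g - 4)*(g^2 + 5*g + 4) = (g - 4)*(g + 1)*(g + 4)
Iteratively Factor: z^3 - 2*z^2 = (z - 2)*(z^2) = z*(z - 2)*(z)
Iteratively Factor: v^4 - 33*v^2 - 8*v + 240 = (v + 4)*(v^3 - 4*v^2 - 17*v + 60) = (v + 4)^2*(v^2 - 8*v + 15) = (v - 3)*(v + 4)^2*(v - 5)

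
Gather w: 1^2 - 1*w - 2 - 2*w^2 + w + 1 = -2*w^2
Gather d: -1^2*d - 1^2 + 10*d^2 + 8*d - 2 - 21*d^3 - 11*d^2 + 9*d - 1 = -21*d^3 - d^2 + 16*d - 4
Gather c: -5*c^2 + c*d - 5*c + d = -5*c^2 + c*(d - 5) + d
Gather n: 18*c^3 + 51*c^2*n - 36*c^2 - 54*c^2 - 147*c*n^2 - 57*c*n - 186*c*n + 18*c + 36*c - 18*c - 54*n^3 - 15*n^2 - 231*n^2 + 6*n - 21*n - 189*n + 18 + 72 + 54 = 18*c^3 - 90*c^2 + 36*c - 54*n^3 + n^2*(-147*c - 246) + n*(51*c^2 - 243*c - 204) + 144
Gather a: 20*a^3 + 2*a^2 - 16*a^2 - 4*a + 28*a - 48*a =20*a^3 - 14*a^2 - 24*a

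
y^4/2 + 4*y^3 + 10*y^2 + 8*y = y*(y/2 + 1)*(y + 2)*(y + 4)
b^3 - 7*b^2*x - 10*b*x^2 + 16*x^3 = (b - 8*x)*(b - x)*(b + 2*x)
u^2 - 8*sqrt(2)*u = u*(u - 8*sqrt(2))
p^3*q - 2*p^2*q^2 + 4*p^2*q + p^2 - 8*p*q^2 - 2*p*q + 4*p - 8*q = (p + 4)*(p - 2*q)*(p*q + 1)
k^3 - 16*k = k*(k - 4)*(k + 4)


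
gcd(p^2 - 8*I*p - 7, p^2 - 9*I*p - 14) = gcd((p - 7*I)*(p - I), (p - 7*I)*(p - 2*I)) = p - 7*I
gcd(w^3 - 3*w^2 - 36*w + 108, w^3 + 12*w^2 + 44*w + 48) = w + 6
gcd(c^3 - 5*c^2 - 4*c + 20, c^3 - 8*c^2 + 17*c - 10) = c^2 - 7*c + 10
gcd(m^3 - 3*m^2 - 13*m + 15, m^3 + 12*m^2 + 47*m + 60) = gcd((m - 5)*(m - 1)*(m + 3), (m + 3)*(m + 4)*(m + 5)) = m + 3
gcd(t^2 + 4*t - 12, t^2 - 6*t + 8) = t - 2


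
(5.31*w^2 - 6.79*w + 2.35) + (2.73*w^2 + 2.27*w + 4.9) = 8.04*w^2 - 4.52*w + 7.25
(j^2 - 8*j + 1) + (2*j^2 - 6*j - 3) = 3*j^2 - 14*j - 2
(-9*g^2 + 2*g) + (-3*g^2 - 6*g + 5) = -12*g^2 - 4*g + 5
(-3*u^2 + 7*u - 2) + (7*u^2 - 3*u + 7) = 4*u^2 + 4*u + 5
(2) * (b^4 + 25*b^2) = 2*b^4 + 50*b^2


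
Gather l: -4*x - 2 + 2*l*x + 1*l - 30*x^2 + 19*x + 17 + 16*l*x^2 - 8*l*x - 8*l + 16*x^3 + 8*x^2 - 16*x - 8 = l*(16*x^2 - 6*x - 7) + 16*x^3 - 22*x^2 - x + 7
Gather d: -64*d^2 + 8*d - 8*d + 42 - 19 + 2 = 25 - 64*d^2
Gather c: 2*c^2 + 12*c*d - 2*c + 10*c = 2*c^2 + c*(12*d + 8)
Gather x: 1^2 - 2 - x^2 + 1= -x^2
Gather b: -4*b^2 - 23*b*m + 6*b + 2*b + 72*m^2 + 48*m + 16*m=-4*b^2 + b*(8 - 23*m) + 72*m^2 + 64*m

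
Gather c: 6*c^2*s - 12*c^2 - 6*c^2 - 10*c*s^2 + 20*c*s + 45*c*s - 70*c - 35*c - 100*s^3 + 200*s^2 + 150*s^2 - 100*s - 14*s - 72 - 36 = c^2*(6*s - 18) + c*(-10*s^2 + 65*s - 105) - 100*s^3 + 350*s^2 - 114*s - 108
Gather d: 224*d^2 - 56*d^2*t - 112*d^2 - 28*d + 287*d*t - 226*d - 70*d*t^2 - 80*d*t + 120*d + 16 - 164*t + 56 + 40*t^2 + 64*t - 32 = d^2*(112 - 56*t) + d*(-70*t^2 + 207*t - 134) + 40*t^2 - 100*t + 40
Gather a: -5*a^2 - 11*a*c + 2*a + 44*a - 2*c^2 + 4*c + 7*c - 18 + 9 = -5*a^2 + a*(46 - 11*c) - 2*c^2 + 11*c - 9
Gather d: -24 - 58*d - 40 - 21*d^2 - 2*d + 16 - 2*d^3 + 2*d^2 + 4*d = -2*d^3 - 19*d^2 - 56*d - 48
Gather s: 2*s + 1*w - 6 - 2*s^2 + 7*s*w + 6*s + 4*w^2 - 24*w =-2*s^2 + s*(7*w + 8) + 4*w^2 - 23*w - 6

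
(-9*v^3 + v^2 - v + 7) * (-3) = 27*v^3 - 3*v^2 + 3*v - 21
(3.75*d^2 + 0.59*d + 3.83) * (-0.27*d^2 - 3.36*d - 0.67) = -1.0125*d^4 - 12.7593*d^3 - 5.529*d^2 - 13.2641*d - 2.5661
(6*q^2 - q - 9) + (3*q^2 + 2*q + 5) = 9*q^2 + q - 4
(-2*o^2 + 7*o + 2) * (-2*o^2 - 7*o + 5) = 4*o^4 - 63*o^2 + 21*o + 10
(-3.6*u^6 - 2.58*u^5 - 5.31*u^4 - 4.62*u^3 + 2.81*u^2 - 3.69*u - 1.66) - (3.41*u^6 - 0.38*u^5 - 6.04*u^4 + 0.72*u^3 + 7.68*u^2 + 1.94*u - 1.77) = -7.01*u^6 - 2.2*u^5 + 0.73*u^4 - 5.34*u^3 - 4.87*u^2 - 5.63*u + 0.11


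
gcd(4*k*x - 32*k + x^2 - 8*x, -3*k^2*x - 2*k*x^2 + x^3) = 1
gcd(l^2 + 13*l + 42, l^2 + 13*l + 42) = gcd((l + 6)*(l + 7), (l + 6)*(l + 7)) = l^2 + 13*l + 42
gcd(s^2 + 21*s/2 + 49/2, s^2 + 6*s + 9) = 1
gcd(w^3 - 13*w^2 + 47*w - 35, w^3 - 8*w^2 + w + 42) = w - 7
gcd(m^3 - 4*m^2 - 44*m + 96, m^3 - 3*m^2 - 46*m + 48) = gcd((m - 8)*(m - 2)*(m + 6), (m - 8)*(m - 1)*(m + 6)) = m^2 - 2*m - 48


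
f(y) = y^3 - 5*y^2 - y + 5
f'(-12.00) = 551.00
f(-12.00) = -2431.00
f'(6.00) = 47.00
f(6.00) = 35.00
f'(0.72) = -6.64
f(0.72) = 2.06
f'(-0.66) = 6.91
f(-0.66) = 3.19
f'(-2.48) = 42.25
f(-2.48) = -38.52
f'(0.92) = -7.66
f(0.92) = 0.63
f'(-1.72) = 25.08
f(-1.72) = -13.16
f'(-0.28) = 2.04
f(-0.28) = 4.87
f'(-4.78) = 115.35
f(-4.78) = -213.68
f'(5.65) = 38.27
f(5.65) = 20.10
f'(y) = 3*y^2 - 10*y - 1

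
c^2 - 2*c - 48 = (c - 8)*(c + 6)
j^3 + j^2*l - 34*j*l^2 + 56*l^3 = (j - 4*l)*(j - 2*l)*(j + 7*l)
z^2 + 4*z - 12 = (z - 2)*(z + 6)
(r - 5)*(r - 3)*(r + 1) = r^3 - 7*r^2 + 7*r + 15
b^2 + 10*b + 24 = (b + 4)*(b + 6)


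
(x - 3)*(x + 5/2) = x^2 - x/2 - 15/2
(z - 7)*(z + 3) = z^2 - 4*z - 21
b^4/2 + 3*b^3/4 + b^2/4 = b^2*(b/2 + 1/2)*(b + 1/2)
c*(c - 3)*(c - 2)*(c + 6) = c^4 + c^3 - 24*c^2 + 36*c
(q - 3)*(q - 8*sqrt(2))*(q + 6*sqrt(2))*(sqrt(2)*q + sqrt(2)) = sqrt(2)*q^4 - 4*q^3 - 2*sqrt(2)*q^3 - 99*sqrt(2)*q^2 + 8*q^2 + 12*q + 192*sqrt(2)*q + 288*sqrt(2)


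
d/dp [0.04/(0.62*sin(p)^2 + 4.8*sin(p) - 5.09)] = -(0.0496*sin(p) + 0.192)*cos(p)/(0.62*sin(p)^2 + 4.8*sin(p) - 5.09)^2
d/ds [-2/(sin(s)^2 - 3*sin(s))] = 2*(2*sin(s) - 3)*cos(s)/((sin(s) - 3)^2*sin(s)^2)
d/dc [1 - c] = -1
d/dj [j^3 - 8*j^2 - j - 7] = 3*j^2 - 16*j - 1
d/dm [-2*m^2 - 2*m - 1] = -4*m - 2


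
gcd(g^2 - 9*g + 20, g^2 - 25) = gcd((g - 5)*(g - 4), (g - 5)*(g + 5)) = g - 5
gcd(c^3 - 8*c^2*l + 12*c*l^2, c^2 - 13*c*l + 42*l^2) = c - 6*l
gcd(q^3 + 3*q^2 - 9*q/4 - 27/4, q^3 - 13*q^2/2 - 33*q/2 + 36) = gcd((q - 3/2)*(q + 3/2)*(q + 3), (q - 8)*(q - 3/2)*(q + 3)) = q^2 + 3*q/2 - 9/2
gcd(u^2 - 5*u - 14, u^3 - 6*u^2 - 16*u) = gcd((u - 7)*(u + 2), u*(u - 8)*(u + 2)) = u + 2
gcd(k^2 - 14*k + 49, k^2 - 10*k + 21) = k - 7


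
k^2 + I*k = k*(k + I)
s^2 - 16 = (s - 4)*(s + 4)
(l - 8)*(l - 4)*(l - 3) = l^3 - 15*l^2 + 68*l - 96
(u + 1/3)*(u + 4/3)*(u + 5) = u^3 + 20*u^2/3 + 79*u/9 + 20/9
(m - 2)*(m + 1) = m^2 - m - 2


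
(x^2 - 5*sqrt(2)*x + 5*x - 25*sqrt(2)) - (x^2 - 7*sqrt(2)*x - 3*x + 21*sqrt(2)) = 2*sqrt(2)*x + 8*x - 46*sqrt(2)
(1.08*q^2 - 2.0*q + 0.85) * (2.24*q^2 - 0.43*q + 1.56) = 2.4192*q^4 - 4.9444*q^3 + 4.4488*q^2 - 3.4855*q + 1.326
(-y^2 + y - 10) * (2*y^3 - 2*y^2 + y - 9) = -2*y^5 + 4*y^4 - 23*y^3 + 30*y^2 - 19*y + 90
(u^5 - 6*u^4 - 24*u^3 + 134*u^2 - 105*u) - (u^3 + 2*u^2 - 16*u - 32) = u^5 - 6*u^4 - 25*u^3 + 132*u^2 - 89*u + 32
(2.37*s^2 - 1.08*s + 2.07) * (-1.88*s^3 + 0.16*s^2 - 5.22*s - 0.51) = -4.4556*s^5 + 2.4096*s^4 - 16.4358*s^3 + 4.7601*s^2 - 10.2546*s - 1.0557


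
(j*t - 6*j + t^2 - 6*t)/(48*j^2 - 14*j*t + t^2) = (j*t - 6*j + t^2 - 6*t)/(48*j^2 - 14*j*t + t^2)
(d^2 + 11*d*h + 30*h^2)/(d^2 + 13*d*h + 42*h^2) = (d + 5*h)/(d + 7*h)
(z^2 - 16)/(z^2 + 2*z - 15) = (z^2 - 16)/(z^2 + 2*z - 15)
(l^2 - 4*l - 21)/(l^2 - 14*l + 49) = (l + 3)/(l - 7)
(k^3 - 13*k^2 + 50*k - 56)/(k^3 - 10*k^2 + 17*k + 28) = (k - 2)/(k + 1)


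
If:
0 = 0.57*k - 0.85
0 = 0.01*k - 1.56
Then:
No Solution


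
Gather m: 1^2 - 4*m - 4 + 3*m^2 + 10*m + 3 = 3*m^2 + 6*m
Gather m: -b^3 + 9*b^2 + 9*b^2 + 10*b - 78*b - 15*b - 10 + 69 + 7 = -b^3 + 18*b^2 - 83*b + 66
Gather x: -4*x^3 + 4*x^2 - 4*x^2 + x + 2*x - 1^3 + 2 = -4*x^3 + 3*x + 1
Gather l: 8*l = 8*l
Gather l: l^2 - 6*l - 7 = l^2 - 6*l - 7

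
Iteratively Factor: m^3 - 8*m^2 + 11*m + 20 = (m + 1)*(m^2 - 9*m + 20) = (m - 4)*(m + 1)*(m - 5)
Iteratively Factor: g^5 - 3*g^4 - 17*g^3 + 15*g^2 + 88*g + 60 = (g - 3)*(g^4 - 17*g^2 - 36*g - 20) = (g - 3)*(g + 1)*(g^3 - g^2 - 16*g - 20) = (g - 5)*(g - 3)*(g + 1)*(g^2 + 4*g + 4) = (g - 5)*(g - 3)*(g + 1)*(g + 2)*(g + 2)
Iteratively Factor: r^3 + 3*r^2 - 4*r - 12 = (r + 2)*(r^2 + r - 6) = (r + 2)*(r + 3)*(r - 2)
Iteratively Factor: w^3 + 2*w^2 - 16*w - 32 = (w - 4)*(w^2 + 6*w + 8) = (w - 4)*(w + 2)*(w + 4)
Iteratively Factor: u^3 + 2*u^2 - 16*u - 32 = (u - 4)*(u^2 + 6*u + 8) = (u - 4)*(u + 4)*(u + 2)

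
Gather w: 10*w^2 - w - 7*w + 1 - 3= 10*w^2 - 8*w - 2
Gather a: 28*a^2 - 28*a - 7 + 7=28*a^2 - 28*a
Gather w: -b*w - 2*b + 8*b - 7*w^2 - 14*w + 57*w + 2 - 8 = 6*b - 7*w^2 + w*(43 - b) - 6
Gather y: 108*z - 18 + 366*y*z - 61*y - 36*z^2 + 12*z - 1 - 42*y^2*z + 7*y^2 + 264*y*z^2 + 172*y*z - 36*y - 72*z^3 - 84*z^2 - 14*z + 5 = y^2*(7 - 42*z) + y*(264*z^2 + 538*z - 97) - 72*z^3 - 120*z^2 + 106*z - 14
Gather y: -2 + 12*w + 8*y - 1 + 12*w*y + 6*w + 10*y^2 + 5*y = 18*w + 10*y^2 + y*(12*w + 13) - 3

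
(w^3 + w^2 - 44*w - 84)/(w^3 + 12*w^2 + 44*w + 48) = (w - 7)/(w + 4)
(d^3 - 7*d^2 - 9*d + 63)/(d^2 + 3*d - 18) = (d^2 - 4*d - 21)/(d + 6)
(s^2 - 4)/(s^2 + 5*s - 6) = (s^2 - 4)/(s^2 + 5*s - 6)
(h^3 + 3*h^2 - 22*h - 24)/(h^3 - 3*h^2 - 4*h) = (h + 6)/h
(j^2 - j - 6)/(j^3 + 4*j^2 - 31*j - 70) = (j - 3)/(j^2 + 2*j - 35)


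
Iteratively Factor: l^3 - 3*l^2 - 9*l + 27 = (l - 3)*(l^2 - 9) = (l - 3)^2*(l + 3)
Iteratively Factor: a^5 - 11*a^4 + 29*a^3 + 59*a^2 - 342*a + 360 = (a - 4)*(a^4 - 7*a^3 + a^2 + 63*a - 90) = (a - 4)*(a - 2)*(a^3 - 5*a^2 - 9*a + 45) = (a - 5)*(a - 4)*(a - 2)*(a^2 - 9) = (a - 5)*(a - 4)*(a - 2)*(a + 3)*(a - 3)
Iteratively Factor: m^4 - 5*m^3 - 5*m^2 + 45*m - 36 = (m - 4)*(m^3 - m^2 - 9*m + 9) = (m - 4)*(m - 3)*(m^2 + 2*m - 3) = (m - 4)*(m - 3)*(m - 1)*(m + 3)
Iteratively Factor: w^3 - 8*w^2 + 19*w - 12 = (w - 1)*(w^2 - 7*w + 12) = (w - 3)*(w - 1)*(w - 4)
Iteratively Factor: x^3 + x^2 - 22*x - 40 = (x + 4)*(x^2 - 3*x - 10) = (x - 5)*(x + 4)*(x + 2)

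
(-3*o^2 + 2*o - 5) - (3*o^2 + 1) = -6*o^2 + 2*o - 6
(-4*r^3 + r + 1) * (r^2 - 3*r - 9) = -4*r^5 + 12*r^4 + 37*r^3 - 2*r^2 - 12*r - 9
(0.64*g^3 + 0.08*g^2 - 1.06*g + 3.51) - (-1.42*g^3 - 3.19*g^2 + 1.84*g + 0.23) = 2.06*g^3 + 3.27*g^2 - 2.9*g + 3.28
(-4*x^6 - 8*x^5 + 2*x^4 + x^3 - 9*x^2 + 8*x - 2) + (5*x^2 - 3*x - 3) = -4*x^6 - 8*x^5 + 2*x^4 + x^3 - 4*x^2 + 5*x - 5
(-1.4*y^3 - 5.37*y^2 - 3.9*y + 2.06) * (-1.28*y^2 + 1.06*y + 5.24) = 1.792*y^5 + 5.3896*y^4 - 8.0362*y^3 - 34.9096*y^2 - 18.2524*y + 10.7944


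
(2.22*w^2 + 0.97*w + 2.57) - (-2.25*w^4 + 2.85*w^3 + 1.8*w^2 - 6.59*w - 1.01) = 2.25*w^4 - 2.85*w^3 + 0.42*w^2 + 7.56*w + 3.58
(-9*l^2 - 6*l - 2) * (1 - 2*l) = 18*l^3 + 3*l^2 - 2*l - 2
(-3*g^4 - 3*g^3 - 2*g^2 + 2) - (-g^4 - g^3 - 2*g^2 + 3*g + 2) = -2*g^4 - 2*g^3 - 3*g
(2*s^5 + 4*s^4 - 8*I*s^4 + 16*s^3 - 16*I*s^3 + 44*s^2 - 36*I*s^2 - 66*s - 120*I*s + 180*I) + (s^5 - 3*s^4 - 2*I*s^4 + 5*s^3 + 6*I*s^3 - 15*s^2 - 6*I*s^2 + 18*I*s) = 3*s^5 + s^4 - 10*I*s^4 + 21*s^3 - 10*I*s^3 + 29*s^2 - 42*I*s^2 - 66*s - 102*I*s + 180*I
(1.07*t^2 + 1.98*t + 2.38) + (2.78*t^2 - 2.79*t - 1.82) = 3.85*t^2 - 0.81*t + 0.56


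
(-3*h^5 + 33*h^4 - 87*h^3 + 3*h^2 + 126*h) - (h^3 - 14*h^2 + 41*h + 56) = -3*h^5 + 33*h^4 - 88*h^3 + 17*h^2 + 85*h - 56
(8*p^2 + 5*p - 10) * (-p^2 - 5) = -8*p^4 - 5*p^3 - 30*p^2 - 25*p + 50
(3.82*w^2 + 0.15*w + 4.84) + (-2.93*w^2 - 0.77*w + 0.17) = 0.89*w^2 - 0.62*w + 5.01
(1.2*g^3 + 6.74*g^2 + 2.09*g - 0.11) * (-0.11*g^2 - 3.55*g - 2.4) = -0.132*g^5 - 5.0014*g^4 - 27.0369*g^3 - 23.5834*g^2 - 4.6255*g + 0.264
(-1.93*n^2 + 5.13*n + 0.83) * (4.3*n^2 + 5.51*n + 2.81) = -8.299*n^4 + 11.4247*n^3 + 26.412*n^2 + 18.9886*n + 2.3323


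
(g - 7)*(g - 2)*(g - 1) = g^3 - 10*g^2 + 23*g - 14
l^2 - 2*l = l*(l - 2)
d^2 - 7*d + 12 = (d - 4)*(d - 3)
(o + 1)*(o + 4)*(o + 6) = o^3 + 11*o^2 + 34*o + 24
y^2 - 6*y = y*(y - 6)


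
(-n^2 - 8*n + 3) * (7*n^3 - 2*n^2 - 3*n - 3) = -7*n^5 - 54*n^4 + 40*n^3 + 21*n^2 + 15*n - 9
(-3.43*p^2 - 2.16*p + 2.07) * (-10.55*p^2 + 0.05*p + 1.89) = 36.1865*p^4 + 22.6165*p^3 - 28.4292*p^2 - 3.9789*p + 3.9123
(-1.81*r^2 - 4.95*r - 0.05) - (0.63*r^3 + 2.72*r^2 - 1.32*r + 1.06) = -0.63*r^3 - 4.53*r^2 - 3.63*r - 1.11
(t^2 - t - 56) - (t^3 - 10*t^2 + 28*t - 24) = -t^3 + 11*t^2 - 29*t - 32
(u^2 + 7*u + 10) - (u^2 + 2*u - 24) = 5*u + 34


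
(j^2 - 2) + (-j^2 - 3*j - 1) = -3*j - 3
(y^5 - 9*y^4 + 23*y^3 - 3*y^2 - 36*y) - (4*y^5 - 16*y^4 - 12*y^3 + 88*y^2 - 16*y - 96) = -3*y^5 + 7*y^4 + 35*y^3 - 91*y^2 - 20*y + 96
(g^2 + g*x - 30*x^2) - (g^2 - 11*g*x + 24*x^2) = 12*g*x - 54*x^2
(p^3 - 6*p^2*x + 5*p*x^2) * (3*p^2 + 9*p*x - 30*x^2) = 3*p^5 - 9*p^4*x - 69*p^3*x^2 + 225*p^2*x^3 - 150*p*x^4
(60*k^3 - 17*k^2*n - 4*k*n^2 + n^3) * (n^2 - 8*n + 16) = 60*k^3*n^2 - 480*k^3*n + 960*k^3 - 17*k^2*n^3 + 136*k^2*n^2 - 272*k^2*n - 4*k*n^4 + 32*k*n^3 - 64*k*n^2 + n^5 - 8*n^4 + 16*n^3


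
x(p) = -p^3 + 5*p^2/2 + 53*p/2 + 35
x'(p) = -3*p^2 + 5*p + 53/2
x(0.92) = 60.72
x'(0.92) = 28.56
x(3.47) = 115.28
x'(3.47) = 7.73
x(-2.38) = -0.43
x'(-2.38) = -2.39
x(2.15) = 93.59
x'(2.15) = 23.38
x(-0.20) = 29.81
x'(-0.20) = 25.38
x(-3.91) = 29.38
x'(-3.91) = -38.91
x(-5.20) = 105.41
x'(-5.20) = -80.62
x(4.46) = 114.20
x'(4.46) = -10.87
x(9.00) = -253.00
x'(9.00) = -171.50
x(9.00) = -253.00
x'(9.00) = -171.50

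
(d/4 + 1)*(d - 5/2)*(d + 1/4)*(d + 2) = d^4/4 + 15*d^3/16 - 49*d^2/32 - 87*d/16 - 5/4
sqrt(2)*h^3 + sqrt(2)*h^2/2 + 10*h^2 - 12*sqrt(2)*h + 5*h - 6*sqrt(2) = (h - sqrt(2))*(h + 6*sqrt(2))*(sqrt(2)*h + sqrt(2)/2)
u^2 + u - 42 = (u - 6)*(u + 7)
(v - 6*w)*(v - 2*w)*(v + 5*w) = v^3 - 3*v^2*w - 28*v*w^2 + 60*w^3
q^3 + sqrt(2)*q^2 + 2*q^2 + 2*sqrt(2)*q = q*(q + 2)*(q + sqrt(2))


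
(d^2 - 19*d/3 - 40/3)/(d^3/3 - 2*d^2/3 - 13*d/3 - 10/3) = (-3*d^2 + 19*d + 40)/(-d^3 + 2*d^2 + 13*d + 10)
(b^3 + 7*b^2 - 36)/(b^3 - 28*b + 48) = (b + 3)/(b - 4)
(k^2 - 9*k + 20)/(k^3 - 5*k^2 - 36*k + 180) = (k - 4)/(k^2 - 36)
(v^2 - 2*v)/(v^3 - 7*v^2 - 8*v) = (2 - v)/(-v^2 + 7*v + 8)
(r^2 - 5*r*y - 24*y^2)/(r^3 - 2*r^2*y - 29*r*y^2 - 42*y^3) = (-r + 8*y)/(-r^2 + 5*r*y + 14*y^2)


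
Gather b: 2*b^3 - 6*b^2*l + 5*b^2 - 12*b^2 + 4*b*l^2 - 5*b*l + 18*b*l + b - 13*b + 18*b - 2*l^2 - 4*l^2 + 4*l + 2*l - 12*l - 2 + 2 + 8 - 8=2*b^3 + b^2*(-6*l - 7) + b*(4*l^2 + 13*l + 6) - 6*l^2 - 6*l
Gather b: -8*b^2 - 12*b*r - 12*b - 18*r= -8*b^2 + b*(-12*r - 12) - 18*r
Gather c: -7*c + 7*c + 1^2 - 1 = 0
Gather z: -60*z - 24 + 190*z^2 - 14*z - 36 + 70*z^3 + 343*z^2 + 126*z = 70*z^3 + 533*z^2 + 52*z - 60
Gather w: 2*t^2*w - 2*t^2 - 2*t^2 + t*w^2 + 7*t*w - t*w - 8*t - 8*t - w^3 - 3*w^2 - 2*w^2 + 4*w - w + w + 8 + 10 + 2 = -4*t^2 - 16*t - w^3 + w^2*(t - 5) + w*(2*t^2 + 6*t + 4) + 20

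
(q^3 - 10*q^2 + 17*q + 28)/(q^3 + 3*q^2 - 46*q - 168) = (q^2 - 3*q - 4)/(q^2 + 10*q + 24)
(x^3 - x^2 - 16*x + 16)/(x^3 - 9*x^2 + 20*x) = (x^2 + 3*x - 4)/(x*(x - 5))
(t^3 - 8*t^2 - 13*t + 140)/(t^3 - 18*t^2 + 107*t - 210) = (t + 4)/(t - 6)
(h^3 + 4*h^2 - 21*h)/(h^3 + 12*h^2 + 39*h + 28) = h*(h - 3)/(h^2 + 5*h + 4)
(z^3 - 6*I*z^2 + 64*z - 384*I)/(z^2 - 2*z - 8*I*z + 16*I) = (z^2 + 2*I*z + 48)/(z - 2)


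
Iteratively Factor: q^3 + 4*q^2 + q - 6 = (q - 1)*(q^2 + 5*q + 6) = (q - 1)*(q + 3)*(q + 2)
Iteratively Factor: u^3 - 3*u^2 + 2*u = (u - 1)*(u^2 - 2*u) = (u - 2)*(u - 1)*(u)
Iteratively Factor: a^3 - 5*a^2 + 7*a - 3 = (a - 1)*(a^2 - 4*a + 3) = (a - 3)*(a - 1)*(a - 1)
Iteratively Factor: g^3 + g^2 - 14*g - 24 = (g - 4)*(g^2 + 5*g + 6) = (g - 4)*(g + 3)*(g + 2)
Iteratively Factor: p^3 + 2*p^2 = (p)*(p^2 + 2*p) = p*(p + 2)*(p)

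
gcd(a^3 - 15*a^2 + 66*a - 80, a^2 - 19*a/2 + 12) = a - 8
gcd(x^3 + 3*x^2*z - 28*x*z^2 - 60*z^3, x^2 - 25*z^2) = x - 5*z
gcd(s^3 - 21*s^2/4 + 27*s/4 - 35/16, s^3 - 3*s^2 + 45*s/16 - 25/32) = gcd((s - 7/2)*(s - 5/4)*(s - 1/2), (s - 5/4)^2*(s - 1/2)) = s^2 - 7*s/4 + 5/8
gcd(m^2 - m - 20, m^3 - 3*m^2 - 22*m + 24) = m + 4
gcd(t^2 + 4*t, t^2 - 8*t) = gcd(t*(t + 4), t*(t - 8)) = t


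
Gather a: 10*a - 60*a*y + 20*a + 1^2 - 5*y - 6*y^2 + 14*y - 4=a*(30 - 60*y) - 6*y^2 + 9*y - 3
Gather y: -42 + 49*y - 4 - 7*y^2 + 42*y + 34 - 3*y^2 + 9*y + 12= -10*y^2 + 100*y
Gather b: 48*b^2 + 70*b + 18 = 48*b^2 + 70*b + 18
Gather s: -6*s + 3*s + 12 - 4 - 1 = 7 - 3*s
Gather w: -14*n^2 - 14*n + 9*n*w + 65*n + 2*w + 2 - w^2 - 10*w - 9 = -14*n^2 + 51*n - w^2 + w*(9*n - 8) - 7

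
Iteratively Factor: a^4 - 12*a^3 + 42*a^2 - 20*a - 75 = (a - 5)*(a^3 - 7*a^2 + 7*a + 15) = (a - 5)*(a - 3)*(a^2 - 4*a - 5) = (a - 5)*(a - 3)*(a + 1)*(a - 5)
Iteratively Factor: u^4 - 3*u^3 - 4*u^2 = (u)*(u^3 - 3*u^2 - 4*u) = u*(u + 1)*(u^2 - 4*u) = u*(u - 4)*(u + 1)*(u)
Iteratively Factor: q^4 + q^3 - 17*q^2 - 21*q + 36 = (q + 3)*(q^3 - 2*q^2 - 11*q + 12) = (q + 3)^2*(q^2 - 5*q + 4) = (q - 1)*(q + 3)^2*(q - 4)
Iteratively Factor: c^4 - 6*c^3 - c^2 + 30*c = (c - 3)*(c^3 - 3*c^2 - 10*c) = (c - 3)*(c + 2)*(c^2 - 5*c) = c*(c - 3)*(c + 2)*(c - 5)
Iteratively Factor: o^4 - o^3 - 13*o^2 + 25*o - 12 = (o - 1)*(o^3 - 13*o + 12) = (o - 1)^2*(o^2 + o - 12) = (o - 3)*(o - 1)^2*(o + 4)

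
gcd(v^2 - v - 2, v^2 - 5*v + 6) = v - 2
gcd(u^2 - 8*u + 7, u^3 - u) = u - 1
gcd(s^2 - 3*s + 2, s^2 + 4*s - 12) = s - 2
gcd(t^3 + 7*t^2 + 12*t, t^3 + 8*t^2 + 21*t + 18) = t + 3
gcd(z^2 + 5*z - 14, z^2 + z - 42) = z + 7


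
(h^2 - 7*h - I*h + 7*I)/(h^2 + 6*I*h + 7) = (h - 7)/(h + 7*I)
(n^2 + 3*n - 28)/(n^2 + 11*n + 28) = (n - 4)/(n + 4)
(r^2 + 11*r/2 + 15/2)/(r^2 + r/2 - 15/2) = (2*r + 5)/(2*r - 5)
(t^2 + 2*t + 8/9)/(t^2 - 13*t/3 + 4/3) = (9*t^2 + 18*t + 8)/(3*(3*t^2 - 13*t + 4))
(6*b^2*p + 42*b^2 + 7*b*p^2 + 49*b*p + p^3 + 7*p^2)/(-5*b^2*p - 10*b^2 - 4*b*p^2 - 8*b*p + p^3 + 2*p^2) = (6*b*p + 42*b + p^2 + 7*p)/(-5*b*p - 10*b + p^2 + 2*p)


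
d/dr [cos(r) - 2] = -sin(r)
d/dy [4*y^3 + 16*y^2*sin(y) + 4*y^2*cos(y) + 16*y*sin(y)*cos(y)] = -4*y^2*sin(y) + 16*y^2*cos(y) + 12*y^2 + 32*y*sin(y) + 8*y*cos(y) + 16*y*cos(2*y) + 8*sin(2*y)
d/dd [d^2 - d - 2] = 2*d - 1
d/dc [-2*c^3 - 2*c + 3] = -6*c^2 - 2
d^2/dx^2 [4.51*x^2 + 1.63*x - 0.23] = 9.02000000000000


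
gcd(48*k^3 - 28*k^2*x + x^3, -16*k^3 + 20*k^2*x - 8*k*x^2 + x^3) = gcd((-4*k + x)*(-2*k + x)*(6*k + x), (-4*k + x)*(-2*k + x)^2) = 8*k^2 - 6*k*x + x^2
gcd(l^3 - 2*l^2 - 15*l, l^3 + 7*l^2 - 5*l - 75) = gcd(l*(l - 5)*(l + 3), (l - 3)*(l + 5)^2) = 1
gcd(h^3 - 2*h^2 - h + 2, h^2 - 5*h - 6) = h + 1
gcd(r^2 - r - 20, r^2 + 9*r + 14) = 1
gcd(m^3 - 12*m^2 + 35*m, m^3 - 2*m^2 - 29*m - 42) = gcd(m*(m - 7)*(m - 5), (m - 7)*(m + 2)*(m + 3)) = m - 7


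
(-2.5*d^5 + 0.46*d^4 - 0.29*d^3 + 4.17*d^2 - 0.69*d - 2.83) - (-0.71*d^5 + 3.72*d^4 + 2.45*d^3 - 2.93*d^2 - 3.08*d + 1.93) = -1.79*d^5 - 3.26*d^4 - 2.74*d^3 + 7.1*d^2 + 2.39*d - 4.76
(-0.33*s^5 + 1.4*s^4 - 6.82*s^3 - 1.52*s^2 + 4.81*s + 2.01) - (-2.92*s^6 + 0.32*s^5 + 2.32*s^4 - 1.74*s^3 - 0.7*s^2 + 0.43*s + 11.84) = 2.92*s^6 - 0.65*s^5 - 0.92*s^4 - 5.08*s^3 - 0.82*s^2 + 4.38*s - 9.83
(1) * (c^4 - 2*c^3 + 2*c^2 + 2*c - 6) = c^4 - 2*c^3 + 2*c^2 + 2*c - 6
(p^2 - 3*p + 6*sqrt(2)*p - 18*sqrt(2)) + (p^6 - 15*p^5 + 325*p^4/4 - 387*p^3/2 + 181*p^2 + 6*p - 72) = p^6 - 15*p^5 + 325*p^4/4 - 387*p^3/2 + 182*p^2 + 3*p + 6*sqrt(2)*p - 72 - 18*sqrt(2)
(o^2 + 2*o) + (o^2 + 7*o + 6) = 2*o^2 + 9*o + 6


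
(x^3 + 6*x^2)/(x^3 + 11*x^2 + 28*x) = x*(x + 6)/(x^2 + 11*x + 28)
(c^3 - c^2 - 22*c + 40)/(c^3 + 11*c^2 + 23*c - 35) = (c^2 - 6*c + 8)/(c^2 + 6*c - 7)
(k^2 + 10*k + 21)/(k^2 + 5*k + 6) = (k + 7)/(k + 2)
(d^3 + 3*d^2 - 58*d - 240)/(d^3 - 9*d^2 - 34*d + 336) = (d + 5)/(d - 7)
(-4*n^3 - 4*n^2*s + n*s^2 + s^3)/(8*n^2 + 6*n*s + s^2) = (-2*n^2 - n*s + s^2)/(4*n + s)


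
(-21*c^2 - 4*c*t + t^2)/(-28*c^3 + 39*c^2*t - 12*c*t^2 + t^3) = (3*c + t)/(4*c^2 - 5*c*t + t^2)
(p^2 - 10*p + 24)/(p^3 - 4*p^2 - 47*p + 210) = (p - 4)/(p^2 + 2*p - 35)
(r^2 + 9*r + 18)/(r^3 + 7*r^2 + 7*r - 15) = (r + 6)/(r^2 + 4*r - 5)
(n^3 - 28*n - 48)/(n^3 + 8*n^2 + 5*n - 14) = (n^2 - 2*n - 24)/(n^2 + 6*n - 7)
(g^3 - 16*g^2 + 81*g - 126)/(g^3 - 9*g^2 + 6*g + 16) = (g^3 - 16*g^2 + 81*g - 126)/(g^3 - 9*g^2 + 6*g + 16)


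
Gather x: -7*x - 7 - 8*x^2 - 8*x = -8*x^2 - 15*x - 7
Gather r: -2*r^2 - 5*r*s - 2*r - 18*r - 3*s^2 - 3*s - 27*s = -2*r^2 + r*(-5*s - 20) - 3*s^2 - 30*s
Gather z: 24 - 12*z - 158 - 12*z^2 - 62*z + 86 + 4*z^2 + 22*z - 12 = -8*z^2 - 52*z - 60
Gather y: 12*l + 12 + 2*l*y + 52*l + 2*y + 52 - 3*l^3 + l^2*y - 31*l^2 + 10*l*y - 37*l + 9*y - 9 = -3*l^3 - 31*l^2 + 27*l + y*(l^2 + 12*l + 11) + 55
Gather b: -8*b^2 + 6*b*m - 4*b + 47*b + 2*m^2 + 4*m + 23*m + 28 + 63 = -8*b^2 + b*(6*m + 43) + 2*m^2 + 27*m + 91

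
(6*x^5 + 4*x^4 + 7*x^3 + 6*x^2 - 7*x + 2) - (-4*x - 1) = 6*x^5 + 4*x^4 + 7*x^3 + 6*x^2 - 3*x + 3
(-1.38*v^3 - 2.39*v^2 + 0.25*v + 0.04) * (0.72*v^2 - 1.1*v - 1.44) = -0.9936*v^5 - 0.2028*v^4 + 4.7962*v^3 + 3.1954*v^2 - 0.404*v - 0.0576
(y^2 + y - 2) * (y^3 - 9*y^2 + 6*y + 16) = y^5 - 8*y^4 - 5*y^3 + 40*y^2 + 4*y - 32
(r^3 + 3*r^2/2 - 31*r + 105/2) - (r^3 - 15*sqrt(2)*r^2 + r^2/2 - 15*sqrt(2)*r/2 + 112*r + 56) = r^2 + 15*sqrt(2)*r^2 - 143*r + 15*sqrt(2)*r/2 - 7/2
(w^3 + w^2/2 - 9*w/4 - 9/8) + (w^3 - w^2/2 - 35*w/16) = 2*w^3 - 71*w/16 - 9/8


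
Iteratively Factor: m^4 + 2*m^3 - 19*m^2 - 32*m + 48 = (m + 3)*(m^3 - m^2 - 16*m + 16) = (m - 4)*(m + 3)*(m^2 + 3*m - 4) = (m - 4)*(m + 3)*(m + 4)*(m - 1)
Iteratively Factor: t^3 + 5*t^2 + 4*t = (t)*(t^2 + 5*t + 4) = t*(t + 4)*(t + 1)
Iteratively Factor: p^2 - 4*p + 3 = (p - 3)*(p - 1)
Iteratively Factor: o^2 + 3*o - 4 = (o + 4)*(o - 1)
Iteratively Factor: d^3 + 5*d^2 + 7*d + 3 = (d + 3)*(d^2 + 2*d + 1) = (d + 1)*(d + 3)*(d + 1)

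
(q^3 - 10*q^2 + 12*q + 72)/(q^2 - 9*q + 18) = (q^2 - 4*q - 12)/(q - 3)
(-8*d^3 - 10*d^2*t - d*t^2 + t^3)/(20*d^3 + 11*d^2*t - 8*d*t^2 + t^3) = (2*d + t)/(-5*d + t)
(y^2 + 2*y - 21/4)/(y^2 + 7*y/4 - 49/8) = 2*(2*y - 3)/(4*y - 7)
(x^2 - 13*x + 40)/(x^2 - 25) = (x - 8)/(x + 5)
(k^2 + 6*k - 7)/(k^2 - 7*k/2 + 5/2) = 2*(k + 7)/(2*k - 5)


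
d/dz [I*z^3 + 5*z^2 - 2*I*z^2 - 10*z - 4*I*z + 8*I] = 3*I*z^2 + z*(10 - 4*I) - 10 - 4*I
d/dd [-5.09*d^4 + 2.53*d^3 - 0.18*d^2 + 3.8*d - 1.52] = -20.36*d^3 + 7.59*d^2 - 0.36*d + 3.8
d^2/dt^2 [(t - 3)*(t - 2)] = 2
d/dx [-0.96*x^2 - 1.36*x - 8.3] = -1.92*x - 1.36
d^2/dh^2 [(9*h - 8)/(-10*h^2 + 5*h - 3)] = 10*(-5*(4*h - 1)^2*(9*h - 8) + (54*h - 25)*(10*h^2 - 5*h + 3))/(10*h^2 - 5*h + 3)^3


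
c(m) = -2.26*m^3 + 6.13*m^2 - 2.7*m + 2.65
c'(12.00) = -831.90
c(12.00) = -3052.31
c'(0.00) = -2.70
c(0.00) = 2.65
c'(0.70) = 2.56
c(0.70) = 2.99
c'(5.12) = -117.66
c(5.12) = -153.81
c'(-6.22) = -341.26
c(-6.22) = 800.45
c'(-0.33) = -7.48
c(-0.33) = 4.29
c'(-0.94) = -20.22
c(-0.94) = 12.48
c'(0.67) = 2.47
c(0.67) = 2.91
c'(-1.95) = -52.39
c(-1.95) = 47.98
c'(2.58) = -16.20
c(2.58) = -2.32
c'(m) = -6.78*m^2 + 12.26*m - 2.7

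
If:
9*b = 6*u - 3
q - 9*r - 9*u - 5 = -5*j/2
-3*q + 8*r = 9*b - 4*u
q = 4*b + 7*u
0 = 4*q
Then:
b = -7/29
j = 737/580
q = 0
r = -79/232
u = 4/29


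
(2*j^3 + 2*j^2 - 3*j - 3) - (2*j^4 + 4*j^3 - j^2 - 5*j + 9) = -2*j^4 - 2*j^3 + 3*j^2 + 2*j - 12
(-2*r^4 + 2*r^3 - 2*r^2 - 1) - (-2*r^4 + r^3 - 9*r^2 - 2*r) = r^3 + 7*r^2 + 2*r - 1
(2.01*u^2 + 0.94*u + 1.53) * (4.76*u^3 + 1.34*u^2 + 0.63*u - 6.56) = 9.5676*u^5 + 7.1678*u^4 + 9.8087*u^3 - 10.5432*u^2 - 5.2025*u - 10.0368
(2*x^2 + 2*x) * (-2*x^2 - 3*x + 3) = -4*x^4 - 10*x^3 + 6*x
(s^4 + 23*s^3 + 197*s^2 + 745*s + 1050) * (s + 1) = s^5 + 24*s^4 + 220*s^3 + 942*s^2 + 1795*s + 1050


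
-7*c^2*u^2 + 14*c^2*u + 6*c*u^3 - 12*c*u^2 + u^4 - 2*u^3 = u*(-c + u)*(7*c + u)*(u - 2)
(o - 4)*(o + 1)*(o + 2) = o^3 - o^2 - 10*o - 8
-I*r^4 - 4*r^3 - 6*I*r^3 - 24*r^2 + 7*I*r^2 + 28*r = r*(r + 7)*(r - 4*I)*(-I*r + I)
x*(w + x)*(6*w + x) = 6*w^2*x + 7*w*x^2 + x^3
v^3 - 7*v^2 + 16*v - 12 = (v - 3)*(v - 2)^2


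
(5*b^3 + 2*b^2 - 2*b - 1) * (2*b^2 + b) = 10*b^5 + 9*b^4 - 2*b^3 - 4*b^2 - b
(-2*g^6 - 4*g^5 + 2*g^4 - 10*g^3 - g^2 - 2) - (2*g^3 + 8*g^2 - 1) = -2*g^6 - 4*g^5 + 2*g^4 - 12*g^3 - 9*g^2 - 1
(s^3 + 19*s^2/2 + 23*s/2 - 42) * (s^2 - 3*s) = s^5 + 13*s^4/2 - 17*s^3 - 153*s^2/2 + 126*s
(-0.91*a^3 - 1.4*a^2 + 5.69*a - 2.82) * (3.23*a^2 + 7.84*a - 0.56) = -2.9393*a^5 - 11.6564*a^4 + 7.9123*a^3 + 36.285*a^2 - 25.2952*a + 1.5792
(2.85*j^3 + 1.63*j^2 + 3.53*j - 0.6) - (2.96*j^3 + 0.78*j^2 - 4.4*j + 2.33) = -0.11*j^3 + 0.85*j^2 + 7.93*j - 2.93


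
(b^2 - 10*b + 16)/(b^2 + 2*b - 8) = (b - 8)/(b + 4)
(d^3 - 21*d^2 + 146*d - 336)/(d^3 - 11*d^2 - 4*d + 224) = (d - 6)/(d + 4)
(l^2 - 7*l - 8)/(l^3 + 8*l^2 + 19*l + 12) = (l - 8)/(l^2 + 7*l + 12)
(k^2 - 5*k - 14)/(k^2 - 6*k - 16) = (k - 7)/(k - 8)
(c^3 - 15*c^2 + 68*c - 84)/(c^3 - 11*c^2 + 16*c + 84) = (c - 2)/(c + 2)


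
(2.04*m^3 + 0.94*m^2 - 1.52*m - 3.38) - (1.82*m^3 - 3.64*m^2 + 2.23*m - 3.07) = 0.22*m^3 + 4.58*m^2 - 3.75*m - 0.31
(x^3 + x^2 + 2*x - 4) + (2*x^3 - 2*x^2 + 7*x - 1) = 3*x^3 - x^2 + 9*x - 5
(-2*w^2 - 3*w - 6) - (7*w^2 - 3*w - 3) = -9*w^2 - 3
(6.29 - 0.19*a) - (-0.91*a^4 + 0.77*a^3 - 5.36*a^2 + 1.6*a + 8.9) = 0.91*a^4 - 0.77*a^3 + 5.36*a^2 - 1.79*a - 2.61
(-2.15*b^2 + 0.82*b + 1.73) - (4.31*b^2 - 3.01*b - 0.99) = -6.46*b^2 + 3.83*b + 2.72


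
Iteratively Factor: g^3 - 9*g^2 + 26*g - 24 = (g - 4)*(g^2 - 5*g + 6) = (g - 4)*(g - 2)*(g - 3)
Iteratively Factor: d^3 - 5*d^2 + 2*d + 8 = (d - 4)*(d^2 - d - 2) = (d - 4)*(d - 2)*(d + 1)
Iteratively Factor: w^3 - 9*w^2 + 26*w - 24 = (w - 3)*(w^2 - 6*w + 8) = (w - 4)*(w - 3)*(w - 2)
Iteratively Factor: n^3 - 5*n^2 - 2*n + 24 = (n + 2)*(n^2 - 7*n + 12) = (n - 3)*(n + 2)*(n - 4)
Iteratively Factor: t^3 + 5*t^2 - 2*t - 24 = (t + 3)*(t^2 + 2*t - 8) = (t + 3)*(t + 4)*(t - 2)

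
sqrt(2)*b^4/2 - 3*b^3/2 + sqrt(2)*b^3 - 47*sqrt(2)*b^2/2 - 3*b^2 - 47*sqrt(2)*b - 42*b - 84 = (b + 2)*(b - 6*sqrt(2))*(b + 7*sqrt(2)/2)*(sqrt(2)*b/2 + 1)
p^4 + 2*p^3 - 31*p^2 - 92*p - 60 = (p - 6)*(p + 1)*(p + 2)*(p + 5)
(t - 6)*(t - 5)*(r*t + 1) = r*t^3 - 11*r*t^2 + 30*r*t + t^2 - 11*t + 30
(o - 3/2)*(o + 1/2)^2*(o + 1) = o^4 + o^3/2 - 7*o^2/4 - 13*o/8 - 3/8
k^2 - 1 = (k - 1)*(k + 1)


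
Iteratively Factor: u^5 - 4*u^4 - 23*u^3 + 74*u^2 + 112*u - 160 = (u - 4)*(u^4 - 23*u^2 - 18*u + 40) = (u - 4)*(u - 1)*(u^3 + u^2 - 22*u - 40) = (u - 4)*(u - 1)*(u + 4)*(u^2 - 3*u - 10) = (u - 4)*(u - 1)*(u + 2)*(u + 4)*(u - 5)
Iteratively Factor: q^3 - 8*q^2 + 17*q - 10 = (q - 5)*(q^2 - 3*q + 2) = (q - 5)*(q - 2)*(q - 1)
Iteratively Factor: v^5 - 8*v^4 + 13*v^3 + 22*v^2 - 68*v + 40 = (v - 1)*(v^4 - 7*v^3 + 6*v^2 + 28*v - 40) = (v - 1)*(v + 2)*(v^3 - 9*v^2 + 24*v - 20) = (v - 2)*(v - 1)*(v + 2)*(v^2 - 7*v + 10) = (v - 2)^2*(v - 1)*(v + 2)*(v - 5)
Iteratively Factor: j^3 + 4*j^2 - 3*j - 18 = (j - 2)*(j^2 + 6*j + 9) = (j - 2)*(j + 3)*(j + 3)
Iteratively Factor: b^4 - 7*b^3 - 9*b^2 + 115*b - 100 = (b - 1)*(b^3 - 6*b^2 - 15*b + 100) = (b - 5)*(b - 1)*(b^2 - b - 20) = (b - 5)*(b - 1)*(b + 4)*(b - 5)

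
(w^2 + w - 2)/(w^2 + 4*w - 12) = (w^2 + w - 2)/(w^2 + 4*w - 12)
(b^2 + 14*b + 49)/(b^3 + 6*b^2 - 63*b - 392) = 1/(b - 8)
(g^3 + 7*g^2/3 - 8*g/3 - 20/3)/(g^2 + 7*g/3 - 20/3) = (g^2 + 4*g + 4)/(g + 4)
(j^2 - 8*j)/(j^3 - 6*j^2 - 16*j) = 1/(j + 2)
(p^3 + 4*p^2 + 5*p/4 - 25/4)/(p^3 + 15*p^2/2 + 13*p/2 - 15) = (p + 5/2)/(p + 6)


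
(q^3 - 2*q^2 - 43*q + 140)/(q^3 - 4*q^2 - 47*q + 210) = (q - 4)/(q - 6)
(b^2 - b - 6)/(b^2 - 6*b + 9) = (b + 2)/(b - 3)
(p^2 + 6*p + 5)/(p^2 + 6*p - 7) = (p^2 + 6*p + 5)/(p^2 + 6*p - 7)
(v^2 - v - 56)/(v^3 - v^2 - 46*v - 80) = (v + 7)/(v^2 + 7*v + 10)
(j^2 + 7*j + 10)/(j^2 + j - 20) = (j + 2)/(j - 4)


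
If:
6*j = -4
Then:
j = -2/3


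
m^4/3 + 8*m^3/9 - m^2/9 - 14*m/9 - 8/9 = (m/3 + 1/3)*(m - 4/3)*(m + 1)*(m + 2)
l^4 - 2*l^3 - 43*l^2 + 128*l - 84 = (l - 6)*(l - 2)*(l - 1)*(l + 7)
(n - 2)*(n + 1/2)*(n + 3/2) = n^3 - 13*n/4 - 3/2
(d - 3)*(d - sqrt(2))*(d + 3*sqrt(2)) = d^3 - 3*d^2 + 2*sqrt(2)*d^2 - 6*sqrt(2)*d - 6*d + 18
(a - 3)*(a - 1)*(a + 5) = a^3 + a^2 - 17*a + 15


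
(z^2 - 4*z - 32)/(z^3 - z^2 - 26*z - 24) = (z - 8)/(z^2 - 5*z - 6)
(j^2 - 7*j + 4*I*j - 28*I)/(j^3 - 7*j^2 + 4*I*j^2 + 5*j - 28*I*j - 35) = (j + 4*I)/(j^2 + 4*I*j + 5)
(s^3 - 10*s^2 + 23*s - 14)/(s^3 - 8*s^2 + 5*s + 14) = (s - 1)/(s + 1)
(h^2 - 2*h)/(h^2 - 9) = h*(h - 2)/(h^2 - 9)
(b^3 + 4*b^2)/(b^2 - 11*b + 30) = b^2*(b + 4)/(b^2 - 11*b + 30)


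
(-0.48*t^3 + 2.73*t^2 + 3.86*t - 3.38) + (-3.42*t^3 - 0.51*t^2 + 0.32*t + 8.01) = -3.9*t^3 + 2.22*t^2 + 4.18*t + 4.63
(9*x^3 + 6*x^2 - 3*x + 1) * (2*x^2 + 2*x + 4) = 18*x^5 + 30*x^4 + 42*x^3 + 20*x^2 - 10*x + 4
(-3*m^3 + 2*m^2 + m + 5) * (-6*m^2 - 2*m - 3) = 18*m^5 - 6*m^4 - m^3 - 38*m^2 - 13*m - 15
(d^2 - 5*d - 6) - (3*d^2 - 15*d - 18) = -2*d^2 + 10*d + 12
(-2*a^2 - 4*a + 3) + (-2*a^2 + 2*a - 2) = -4*a^2 - 2*a + 1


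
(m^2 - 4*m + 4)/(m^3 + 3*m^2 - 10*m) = (m - 2)/(m*(m + 5))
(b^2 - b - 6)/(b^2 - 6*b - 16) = (b - 3)/(b - 8)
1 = 1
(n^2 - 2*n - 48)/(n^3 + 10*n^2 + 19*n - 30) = (n - 8)/(n^2 + 4*n - 5)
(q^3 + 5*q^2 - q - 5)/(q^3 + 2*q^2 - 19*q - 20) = (q - 1)/(q - 4)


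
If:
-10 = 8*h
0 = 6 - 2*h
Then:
No Solution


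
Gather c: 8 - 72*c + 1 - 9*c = 9 - 81*c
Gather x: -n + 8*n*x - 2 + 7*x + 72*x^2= -n + 72*x^2 + x*(8*n + 7) - 2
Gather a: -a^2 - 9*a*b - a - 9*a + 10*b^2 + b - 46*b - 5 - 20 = -a^2 + a*(-9*b - 10) + 10*b^2 - 45*b - 25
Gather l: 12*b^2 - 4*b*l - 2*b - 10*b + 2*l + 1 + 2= 12*b^2 - 12*b + l*(2 - 4*b) + 3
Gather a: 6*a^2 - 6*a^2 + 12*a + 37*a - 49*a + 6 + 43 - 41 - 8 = 0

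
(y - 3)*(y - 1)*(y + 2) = y^3 - 2*y^2 - 5*y + 6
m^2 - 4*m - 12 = (m - 6)*(m + 2)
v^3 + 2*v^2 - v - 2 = (v - 1)*(v + 1)*(v + 2)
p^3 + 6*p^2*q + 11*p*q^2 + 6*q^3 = (p + q)*(p + 2*q)*(p + 3*q)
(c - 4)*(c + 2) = c^2 - 2*c - 8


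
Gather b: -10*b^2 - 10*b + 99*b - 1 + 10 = -10*b^2 + 89*b + 9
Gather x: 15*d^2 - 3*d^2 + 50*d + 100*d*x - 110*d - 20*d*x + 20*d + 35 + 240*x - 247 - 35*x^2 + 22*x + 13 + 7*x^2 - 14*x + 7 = 12*d^2 - 40*d - 28*x^2 + x*(80*d + 248) - 192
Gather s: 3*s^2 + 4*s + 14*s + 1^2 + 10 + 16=3*s^2 + 18*s + 27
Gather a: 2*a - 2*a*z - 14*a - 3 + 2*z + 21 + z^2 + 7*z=a*(-2*z - 12) + z^2 + 9*z + 18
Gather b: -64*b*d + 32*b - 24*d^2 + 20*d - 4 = b*(32 - 64*d) - 24*d^2 + 20*d - 4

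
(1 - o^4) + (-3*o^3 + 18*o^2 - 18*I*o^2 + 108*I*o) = -o^4 - 3*o^3 + 18*o^2 - 18*I*o^2 + 108*I*o + 1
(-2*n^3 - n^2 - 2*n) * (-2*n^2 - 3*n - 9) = 4*n^5 + 8*n^4 + 25*n^3 + 15*n^2 + 18*n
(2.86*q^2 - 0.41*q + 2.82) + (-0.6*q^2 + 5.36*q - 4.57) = 2.26*q^2 + 4.95*q - 1.75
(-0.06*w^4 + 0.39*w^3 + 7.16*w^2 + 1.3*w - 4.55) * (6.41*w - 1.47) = -0.3846*w^5 + 2.5881*w^4 + 45.3223*w^3 - 2.1922*w^2 - 31.0765*w + 6.6885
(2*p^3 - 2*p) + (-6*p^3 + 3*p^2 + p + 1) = -4*p^3 + 3*p^2 - p + 1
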